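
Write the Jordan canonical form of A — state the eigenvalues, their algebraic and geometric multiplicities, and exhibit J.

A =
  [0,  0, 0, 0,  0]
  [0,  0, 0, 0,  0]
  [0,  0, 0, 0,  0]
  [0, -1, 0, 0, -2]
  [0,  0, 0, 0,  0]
J_2(0) ⊕ J_1(0) ⊕ J_1(0) ⊕ J_1(0)

The characteristic polynomial is
  det(x·I − A) = x^5

Eigenvalues and multiplicities (the geometric multiplicity of λ is n − rank(A − λI), which equals the number of Jordan blocks for λ):
  λ = 0: algebraic multiplicity = 5, geometric multiplicity = 4

Determining the block sizes for each eigenvalue:
  λ = 0: 4 blocks summing to 5 forces exactly one block of size 2 and the rest size 1 → block sizes [2, 1, 1, 1]

Assembling the blocks gives a Jordan form
J =
  [0, 1, 0, 0, 0]
  [0, 0, 0, 0, 0]
  [0, 0, 0, 0, 0]
  [0, 0, 0, 0, 0]
  [0, 0, 0, 0, 0]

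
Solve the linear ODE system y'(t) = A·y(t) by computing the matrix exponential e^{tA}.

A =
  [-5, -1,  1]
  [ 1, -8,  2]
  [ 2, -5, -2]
e^{tA} =
  [t^2*exp(-5*t)/2 + exp(-5*t), -t^2*exp(-5*t) - t*exp(-5*t), t^2*exp(-5*t)/2 + t*exp(-5*t)]
  [t^2*exp(-5*t)/2 + t*exp(-5*t), -t^2*exp(-5*t) - 3*t*exp(-5*t) + exp(-5*t), t^2*exp(-5*t)/2 + 2*t*exp(-5*t)]
  [t^2*exp(-5*t)/2 + 2*t*exp(-5*t), -t^2*exp(-5*t) - 5*t*exp(-5*t), t^2*exp(-5*t)/2 + 3*t*exp(-5*t) + exp(-5*t)]

Strategy: write A = P · J · P⁻¹ where J is a Jordan canonical form, so e^{tA} = P · e^{tJ} · P⁻¹, and e^{tJ} can be computed block-by-block.

A has Jordan form
J =
  [-5,  1,  0]
  [ 0, -5,  1]
  [ 0,  0, -5]
(up to reordering of blocks).

Per-block formulas:
  For a 3×3 Jordan block J_3(-5): exp(t · J_3(-5)) = e^(-5t)·(I + t·N + (t^2/2)·N^2), where N is the 3×3 nilpotent shift.

After assembling e^{tJ} and conjugating by P, we get:

e^{tA} =
  [t^2*exp(-5*t)/2 + exp(-5*t), -t^2*exp(-5*t) - t*exp(-5*t), t^2*exp(-5*t)/2 + t*exp(-5*t)]
  [t^2*exp(-5*t)/2 + t*exp(-5*t), -t^2*exp(-5*t) - 3*t*exp(-5*t) + exp(-5*t), t^2*exp(-5*t)/2 + 2*t*exp(-5*t)]
  [t^2*exp(-5*t)/2 + 2*t*exp(-5*t), -t^2*exp(-5*t) - 5*t*exp(-5*t), t^2*exp(-5*t)/2 + 3*t*exp(-5*t) + exp(-5*t)]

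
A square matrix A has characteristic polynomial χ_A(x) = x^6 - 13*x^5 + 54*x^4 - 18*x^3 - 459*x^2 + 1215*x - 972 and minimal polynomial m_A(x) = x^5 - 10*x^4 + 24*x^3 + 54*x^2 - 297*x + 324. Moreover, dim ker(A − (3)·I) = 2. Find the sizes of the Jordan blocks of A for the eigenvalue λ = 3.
Block sizes for λ = 3: [3, 1]

Step 1 — from the characteristic polynomial, algebraic multiplicity of λ = 3 is 4. From dim ker(A − (3)·I) = 2, there are exactly 2 Jordan blocks for λ = 3.
Step 2 — from the minimal polynomial, the factor (x − 3)^3 tells us the largest block for λ = 3 has size 3.
Step 3 — with total size 4, 2 blocks, and largest block 3, the block sizes (in nonincreasing order) are [3, 1].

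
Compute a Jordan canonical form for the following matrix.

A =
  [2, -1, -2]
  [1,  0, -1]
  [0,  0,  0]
J_1(0) ⊕ J_2(1)

The characteristic polynomial is
  det(x·I − A) = x^3 - 2*x^2 + x = x*(x - 1)^2

Eigenvalues and multiplicities (the geometric multiplicity of λ is n − rank(A − λI), which equals the number of Jordan blocks for λ):
  λ = 0: algebraic multiplicity = 1, geometric multiplicity = 1
  λ = 1: algebraic multiplicity = 2, geometric multiplicity = 1

Determining the block sizes for each eigenvalue:
  λ = 0: one block (gm = 1), so the single block has size am = 1 → block sizes [1]
  λ = 1: one block (gm = 1), so the single block has size am = 2 → block sizes [2]

Assembling the blocks gives a Jordan form
J =
  [0, 0, 0]
  [0, 1, 1]
  [0, 0, 1]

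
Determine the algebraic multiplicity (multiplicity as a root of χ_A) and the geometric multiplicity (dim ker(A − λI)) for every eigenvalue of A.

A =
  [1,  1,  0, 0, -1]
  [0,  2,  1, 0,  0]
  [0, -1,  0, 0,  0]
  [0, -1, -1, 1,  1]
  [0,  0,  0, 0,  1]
λ = 1: alg = 5, geom = 2

Step 1 — factor the characteristic polynomial to read off the algebraic multiplicities:
  χ_A(x) = (x - 1)^5

Step 2 — compute geometric multiplicities via the rank-nullity identity g(λ) = n − rank(A − λI):
  rank(A − (1)·I) = 3, so dim ker(A − (1)·I) = n − 3 = 2

Summary:
  λ = 1: algebraic multiplicity = 5, geometric multiplicity = 2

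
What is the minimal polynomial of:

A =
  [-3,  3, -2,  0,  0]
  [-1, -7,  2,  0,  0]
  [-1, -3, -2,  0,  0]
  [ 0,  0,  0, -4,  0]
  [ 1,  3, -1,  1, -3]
x^3 + 11*x^2 + 40*x + 48

The characteristic polynomial is χ_A(x) = (x + 3)*(x + 4)^4, so the eigenvalues are known. The minimal polynomial is
  m_A(x) = Π_λ (x − λ)^{k_λ}
where k_λ is the size of the *largest* Jordan block for λ (equivalently, the smallest k with (A − λI)^k v = 0 for every generalised eigenvector v of λ).

  λ = -4: largest Jordan block has size 2, contributing (x + 4)^2
  λ = -3: largest Jordan block has size 1, contributing (x + 3)

So m_A(x) = (x + 3)*(x + 4)^2 = x^3 + 11*x^2 + 40*x + 48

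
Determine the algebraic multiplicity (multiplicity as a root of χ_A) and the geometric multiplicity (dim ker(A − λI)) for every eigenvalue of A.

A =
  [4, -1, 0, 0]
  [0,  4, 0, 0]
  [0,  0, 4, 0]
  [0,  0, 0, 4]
λ = 4: alg = 4, geom = 3

Step 1 — factor the characteristic polynomial to read off the algebraic multiplicities:
  χ_A(x) = (x - 4)^4

Step 2 — compute geometric multiplicities via the rank-nullity identity g(λ) = n − rank(A − λI):
  rank(A − (4)·I) = 1, so dim ker(A − (4)·I) = n − 1 = 3

Summary:
  λ = 4: algebraic multiplicity = 4, geometric multiplicity = 3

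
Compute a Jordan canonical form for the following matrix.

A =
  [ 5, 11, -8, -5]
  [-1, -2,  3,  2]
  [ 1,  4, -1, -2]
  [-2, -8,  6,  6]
J_3(2) ⊕ J_1(2)

The characteristic polynomial is
  det(x·I − A) = x^4 - 8*x^3 + 24*x^2 - 32*x + 16 = (x - 2)^4

Eigenvalues and multiplicities (the geometric multiplicity of λ is n − rank(A − λI), which equals the number of Jordan blocks for λ):
  λ = 2: algebraic multiplicity = 4, geometric multiplicity = 2

Determining the block sizes for each eigenvalue:
  λ = 2: with am = 4 and gm = 2, the partition is not yet determined (e.g. several partitions of 4 into 2 parts exist). Let N = A − (2)·I. Computing rank(N^1) = 2, rank(N^2) = 1, rank(N^3) = 0; the number of blocks of size ≥ j is rank(N^{j−1}) − rank(N^j), giving [2, 1, 1]. So we have 1 block(s) of size 3, 1 block(s) of size 1 → block sizes [3, 1]

Assembling the blocks gives a Jordan form
J =
  [2, 1, 0, 0]
  [0, 2, 1, 0]
  [0, 0, 2, 0]
  [0, 0, 0, 2]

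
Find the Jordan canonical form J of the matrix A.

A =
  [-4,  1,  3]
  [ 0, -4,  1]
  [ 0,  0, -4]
J_3(-4)

The characteristic polynomial is
  det(x·I − A) = x^3 + 12*x^2 + 48*x + 64 = (x + 4)^3

Eigenvalues and multiplicities (the geometric multiplicity of λ is n − rank(A − λI), which equals the number of Jordan blocks for λ):
  λ = -4: algebraic multiplicity = 3, geometric multiplicity = 1

Determining the block sizes for each eigenvalue:
  λ = -4: one block (gm = 1), so the single block has size am = 3 → block sizes [3]

Assembling the blocks gives a Jordan form
J =
  [-4,  1,  0]
  [ 0, -4,  1]
  [ 0,  0, -4]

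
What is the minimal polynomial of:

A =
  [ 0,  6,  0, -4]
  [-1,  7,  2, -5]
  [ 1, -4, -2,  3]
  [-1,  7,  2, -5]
x^3

The characteristic polynomial is χ_A(x) = x^4, so the eigenvalues are known. The minimal polynomial is
  m_A(x) = Π_λ (x − λ)^{k_λ}
where k_λ is the size of the *largest* Jordan block for λ (equivalently, the smallest k with (A − λI)^k v = 0 for every generalised eigenvector v of λ).

  λ = 0: largest Jordan block has size 3, contributing (x − 0)^3

So m_A(x) = x^3 = x^3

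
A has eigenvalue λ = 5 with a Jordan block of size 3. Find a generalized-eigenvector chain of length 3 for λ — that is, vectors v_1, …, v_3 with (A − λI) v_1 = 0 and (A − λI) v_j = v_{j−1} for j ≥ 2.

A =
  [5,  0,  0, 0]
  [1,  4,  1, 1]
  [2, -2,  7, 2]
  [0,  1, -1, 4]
A Jordan chain for λ = 5 of length 3:
v_1 = (0, 1, 2, -1)ᵀ
v_2 = (0, 1, 2, 0)ᵀ
v_3 = (1, 0, 0, 0)ᵀ

Let N = A − (5)·I. We want v_3 with N^3 v_3 = 0 but N^2 v_3 ≠ 0; then v_{j-1} := N · v_j for j = 3, …, 2.

Pick v_3 = (1, 0, 0, 0)ᵀ.
Then v_2 = N · v_3 = (0, 1, 2, 0)ᵀ.
Then v_1 = N · v_2 = (0, 1, 2, -1)ᵀ.

Sanity check: (A − (5)·I) v_1 = (0, 0, 0, 0)ᵀ = 0. ✓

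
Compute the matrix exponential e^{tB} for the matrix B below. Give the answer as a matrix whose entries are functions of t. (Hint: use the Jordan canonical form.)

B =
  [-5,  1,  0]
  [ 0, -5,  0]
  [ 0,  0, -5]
e^{tB} =
  [exp(-5*t), t*exp(-5*t), 0]
  [0, exp(-5*t), 0]
  [0, 0, exp(-5*t)]

Strategy: write B = P · J · P⁻¹ where J is a Jordan canonical form, so e^{tB} = P · e^{tJ} · P⁻¹, and e^{tJ} can be computed block-by-block.

B has Jordan form
J =
  [-5,  1,  0]
  [ 0, -5,  0]
  [ 0,  0, -5]
(up to reordering of blocks).

Per-block formulas:
  For a 2×2 Jordan block J_2(-5): exp(t · J_2(-5)) = e^(-5t)·(I + t·N), where N is the 2×2 nilpotent shift.
  For a 1×1 block at λ = -5: exp(t · [-5]) = [e^(-5t)].

After assembling e^{tJ} and conjugating by P, we get:

e^{tB} =
  [exp(-5*t), t*exp(-5*t), 0]
  [0, exp(-5*t), 0]
  [0, 0, exp(-5*t)]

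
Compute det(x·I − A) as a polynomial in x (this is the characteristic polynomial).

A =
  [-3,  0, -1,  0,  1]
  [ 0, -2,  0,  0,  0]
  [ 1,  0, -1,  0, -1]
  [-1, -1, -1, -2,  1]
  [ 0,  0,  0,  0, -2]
x^5 + 10*x^4 + 40*x^3 + 80*x^2 + 80*x + 32

Expanding det(x·I − A) (e.g. by cofactor expansion or by noting that A is similar to its Jordan form J, which has the same characteristic polynomial as A) gives
  χ_A(x) = x^5 + 10*x^4 + 40*x^3 + 80*x^2 + 80*x + 32
which factors as (x + 2)^5. The eigenvalues (with algebraic multiplicities) are λ = -2 with multiplicity 5.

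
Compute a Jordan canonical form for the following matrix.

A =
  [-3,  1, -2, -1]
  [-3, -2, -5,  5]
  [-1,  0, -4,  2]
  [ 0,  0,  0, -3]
J_3(-3) ⊕ J_1(-3)

The characteristic polynomial is
  det(x·I − A) = x^4 + 12*x^3 + 54*x^2 + 108*x + 81 = (x + 3)^4

Eigenvalues and multiplicities (the geometric multiplicity of λ is n − rank(A − λI), which equals the number of Jordan blocks for λ):
  λ = -3: algebraic multiplicity = 4, geometric multiplicity = 2

Determining the block sizes for each eigenvalue:
  λ = -3: with am = 4 and gm = 2, the partition is not yet determined (e.g. several partitions of 4 into 2 parts exist). Let N = A − (-3)·I. Computing rank(N^1) = 2, rank(N^2) = 1, rank(N^3) = 0; the number of blocks of size ≥ j is rank(N^{j−1}) − rank(N^j), giving [2, 1, 1]. So we have 1 block(s) of size 3, 1 block(s) of size 1 → block sizes [3, 1]

Assembling the blocks gives a Jordan form
J =
  [-3,  1,  0,  0]
  [ 0, -3,  1,  0]
  [ 0,  0, -3,  0]
  [ 0,  0,  0, -3]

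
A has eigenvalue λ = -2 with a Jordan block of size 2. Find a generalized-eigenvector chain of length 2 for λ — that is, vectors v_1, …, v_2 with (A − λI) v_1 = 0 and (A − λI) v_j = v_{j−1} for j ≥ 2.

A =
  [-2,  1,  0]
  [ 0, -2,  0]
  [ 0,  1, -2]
A Jordan chain for λ = -2 of length 2:
v_1 = (1, 0, 1)ᵀ
v_2 = (0, 1, 0)ᵀ

Let N = A − (-2)·I. We want v_2 with N^2 v_2 = 0 but N^1 v_2 ≠ 0; then v_{j-1} := N · v_j for j = 2, …, 2.

Pick v_2 = (0, 1, 0)ᵀ.
Then v_1 = N · v_2 = (1, 0, 1)ᵀ.

Sanity check: (A − (-2)·I) v_1 = (0, 0, 0)ᵀ = 0. ✓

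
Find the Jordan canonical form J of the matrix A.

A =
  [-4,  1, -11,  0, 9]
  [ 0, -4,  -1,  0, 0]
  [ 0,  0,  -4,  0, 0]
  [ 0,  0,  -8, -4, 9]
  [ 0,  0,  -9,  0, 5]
J_3(-4) ⊕ J_1(-4) ⊕ J_1(5)

The characteristic polynomial is
  det(x·I − A) = x^5 + 11*x^4 + 16*x^3 - 224*x^2 - 1024*x - 1280 = (x - 5)*(x + 4)^4

Eigenvalues and multiplicities (the geometric multiplicity of λ is n − rank(A − λI), which equals the number of Jordan blocks for λ):
  λ = -4: algebraic multiplicity = 4, geometric multiplicity = 2
  λ = 5: algebraic multiplicity = 1, geometric multiplicity = 1

Determining the block sizes for each eigenvalue:
  λ = -4: with am = 4 and gm = 2, the partition is not yet determined (e.g. several partitions of 4 into 2 parts exist). Let N = A − (-4)·I. Computing rank(N^1) = 3, rank(N^2) = 2, rank(N^3) = 1; the number of blocks of size ≥ j is rank(N^{j−1}) − rank(N^j), giving [2, 1, 1]. So we have 1 block(s) of size 3, 1 block(s) of size 1 → block sizes [3, 1]
  λ = 5: one block (gm = 1), so the single block has size am = 1 → block sizes [1]

Assembling the blocks gives a Jordan form
J =
  [-4,  1,  0,  0, 0]
  [ 0, -4,  1,  0, 0]
  [ 0,  0, -4,  0, 0]
  [ 0,  0,  0, -4, 0]
  [ 0,  0,  0,  0, 5]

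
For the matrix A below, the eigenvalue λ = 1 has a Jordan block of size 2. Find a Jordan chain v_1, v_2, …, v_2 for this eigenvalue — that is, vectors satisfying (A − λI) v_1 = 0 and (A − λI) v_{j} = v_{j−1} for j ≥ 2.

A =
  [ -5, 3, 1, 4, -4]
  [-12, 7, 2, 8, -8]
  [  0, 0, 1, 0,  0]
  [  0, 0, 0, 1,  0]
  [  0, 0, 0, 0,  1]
A Jordan chain for λ = 1 of length 2:
v_1 = (-6, -12, 0, 0, 0)ᵀ
v_2 = (1, 0, 0, 0, 0)ᵀ

Let N = A − (1)·I. We want v_2 with N^2 v_2 = 0 but N^1 v_2 ≠ 0; then v_{j-1} := N · v_j for j = 2, …, 2.

Pick v_2 = (1, 0, 0, 0, 0)ᵀ.
Then v_1 = N · v_2 = (-6, -12, 0, 0, 0)ᵀ.

Sanity check: (A − (1)·I) v_1 = (0, 0, 0, 0, 0)ᵀ = 0. ✓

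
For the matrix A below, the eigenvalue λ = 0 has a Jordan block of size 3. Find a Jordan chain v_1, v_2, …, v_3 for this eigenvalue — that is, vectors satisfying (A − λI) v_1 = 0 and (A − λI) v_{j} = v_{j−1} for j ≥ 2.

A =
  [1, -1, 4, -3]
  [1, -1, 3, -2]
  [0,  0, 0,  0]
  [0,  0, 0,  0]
A Jordan chain for λ = 0 of length 3:
v_1 = (1, 1, 0, 0)ᵀ
v_2 = (4, 3, 0, 0)ᵀ
v_3 = (0, 0, 1, 0)ᵀ

Let N = A − (0)·I. We want v_3 with N^3 v_3 = 0 but N^2 v_3 ≠ 0; then v_{j-1} := N · v_j for j = 3, …, 2.

Pick v_3 = (0, 0, 1, 0)ᵀ.
Then v_2 = N · v_3 = (4, 3, 0, 0)ᵀ.
Then v_1 = N · v_2 = (1, 1, 0, 0)ᵀ.

Sanity check: (A − (0)·I) v_1 = (0, 0, 0, 0)ᵀ = 0. ✓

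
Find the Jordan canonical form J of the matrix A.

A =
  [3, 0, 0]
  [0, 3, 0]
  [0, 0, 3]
J_1(3) ⊕ J_1(3) ⊕ J_1(3)

The characteristic polynomial is
  det(x·I − A) = x^3 - 9*x^2 + 27*x - 27 = (x - 3)^3

Eigenvalues and multiplicities (the geometric multiplicity of λ is n − rank(A − λI), which equals the number of Jordan blocks for λ):
  λ = 3: algebraic multiplicity = 3, geometric multiplicity = 3

Determining the block sizes for each eigenvalue:
  λ = 3: gm = am = 3, so every block has size 1 → block sizes [1, 1, 1]

Assembling the blocks gives a Jordan form
J =
  [3, 0, 0]
  [0, 3, 0]
  [0, 0, 3]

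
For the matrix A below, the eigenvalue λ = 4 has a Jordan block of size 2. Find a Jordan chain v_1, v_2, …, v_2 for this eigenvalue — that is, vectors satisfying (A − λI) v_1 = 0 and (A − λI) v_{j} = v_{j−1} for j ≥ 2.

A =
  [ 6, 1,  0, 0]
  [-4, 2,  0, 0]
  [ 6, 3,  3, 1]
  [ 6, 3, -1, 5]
A Jordan chain for λ = 4 of length 2:
v_1 = (2, -4, 6, 6)ᵀ
v_2 = (1, 0, 0, 0)ᵀ

Let N = A − (4)·I. We want v_2 with N^2 v_2 = 0 but N^1 v_2 ≠ 0; then v_{j-1} := N · v_j for j = 2, …, 2.

Pick v_2 = (1, 0, 0, 0)ᵀ.
Then v_1 = N · v_2 = (2, -4, 6, 6)ᵀ.

Sanity check: (A − (4)·I) v_1 = (0, 0, 0, 0)ᵀ = 0. ✓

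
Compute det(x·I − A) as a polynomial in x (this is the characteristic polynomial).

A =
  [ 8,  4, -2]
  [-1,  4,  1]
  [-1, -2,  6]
x^3 - 18*x^2 + 108*x - 216

Expanding det(x·I − A) (e.g. by cofactor expansion or by noting that A is similar to its Jordan form J, which has the same characteristic polynomial as A) gives
  χ_A(x) = x^3 - 18*x^2 + 108*x - 216
which factors as (x - 6)^3. The eigenvalues (with algebraic multiplicities) are λ = 6 with multiplicity 3.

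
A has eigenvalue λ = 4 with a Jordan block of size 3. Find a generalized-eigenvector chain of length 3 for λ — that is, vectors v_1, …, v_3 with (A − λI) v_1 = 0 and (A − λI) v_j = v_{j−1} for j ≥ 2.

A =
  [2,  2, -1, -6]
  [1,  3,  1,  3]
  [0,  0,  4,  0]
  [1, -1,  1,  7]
A Jordan chain for λ = 4 of length 3:
v_1 = (-2, 1, 0, 1)ᵀ
v_2 = (-1, 1, 0, 1)ᵀ
v_3 = (0, 0, 1, 0)ᵀ

Let N = A − (4)·I. We want v_3 with N^3 v_3 = 0 but N^2 v_3 ≠ 0; then v_{j-1} := N · v_j for j = 3, …, 2.

Pick v_3 = (0, 0, 1, 0)ᵀ.
Then v_2 = N · v_3 = (-1, 1, 0, 1)ᵀ.
Then v_1 = N · v_2 = (-2, 1, 0, 1)ᵀ.

Sanity check: (A − (4)·I) v_1 = (0, 0, 0, 0)ᵀ = 0. ✓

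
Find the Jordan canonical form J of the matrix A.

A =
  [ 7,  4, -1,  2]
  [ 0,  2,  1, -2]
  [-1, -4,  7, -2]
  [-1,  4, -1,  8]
J_3(6) ⊕ J_1(6)

The characteristic polynomial is
  det(x·I − A) = x^4 - 24*x^3 + 216*x^2 - 864*x + 1296 = (x - 6)^4

Eigenvalues and multiplicities (the geometric multiplicity of λ is n − rank(A − λI), which equals the number of Jordan blocks for λ):
  λ = 6: algebraic multiplicity = 4, geometric multiplicity = 2

Determining the block sizes for each eigenvalue:
  λ = 6: with am = 4 and gm = 2, the partition is not yet determined (e.g. several partitions of 4 into 2 parts exist). Let N = A − (6)·I. Computing rank(N^1) = 2, rank(N^2) = 1, rank(N^3) = 0; the number of blocks of size ≥ j is rank(N^{j−1}) − rank(N^j), giving [2, 1, 1]. So we have 1 block(s) of size 3, 1 block(s) of size 1 → block sizes [3, 1]

Assembling the blocks gives a Jordan form
J =
  [6, 1, 0, 0]
  [0, 6, 1, 0]
  [0, 0, 6, 0]
  [0, 0, 0, 6]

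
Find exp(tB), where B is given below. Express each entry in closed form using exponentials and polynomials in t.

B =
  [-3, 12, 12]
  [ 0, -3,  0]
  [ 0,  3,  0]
e^{tB} =
  [exp(-3*t), 4 - 4*exp(-3*t), 4 - 4*exp(-3*t)]
  [0, exp(-3*t), 0]
  [0, 1 - exp(-3*t), 1]

Strategy: write B = P · J · P⁻¹ where J is a Jordan canonical form, so e^{tB} = P · e^{tJ} · P⁻¹, and e^{tJ} can be computed block-by-block.

B has Jordan form
J =
  [-3,  0, 0]
  [ 0, -3, 0]
  [ 0,  0, 0]
(up to reordering of blocks).

Per-block formulas:
  For a 1×1 block at λ = 0: exp(t · [0]) = [e^(0t)].
  For a 1×1 block at λ = -3: exp(t · [-3]) = [e^(-3t)].

After assembling e^{tJ} and conjugating by P, we get:

e^{tB} =
  [exp(-3*t), 4 - 4*exp(-3*t), 4 - 4*exp(-3*t)]
  [0, exp(-3*t), 0]
  [0, 1 - exp(-3*t), 1]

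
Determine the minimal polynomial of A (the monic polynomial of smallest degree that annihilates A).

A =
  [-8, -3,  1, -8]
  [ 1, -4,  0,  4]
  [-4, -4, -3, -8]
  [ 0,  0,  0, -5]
x^3 + 15*x^2 + 75*x + 125

The characteristic polynomial is χ_A(x) = (x + 5)^4, so the eigenvalues are known. The minimal polynomial is
  m_A(x) = Π_λ (x − λ)^{k_λ}
where k_λ is the size of the *largest* Jordan block for λ (equivalently, the smallest k with (A − λI)^k v = 0 for every generalised eigenvector v of λ).

  λ = -5: largest Jordan block has size 3, contributing (x + 5)^3

So m_A(x) = (x + 5)^3 = x^3 + 15*x^2 + 75*x + 125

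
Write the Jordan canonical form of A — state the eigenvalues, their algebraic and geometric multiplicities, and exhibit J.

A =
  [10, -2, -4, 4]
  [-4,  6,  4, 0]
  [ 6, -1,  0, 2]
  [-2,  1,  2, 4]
J_2(4) ⊕ J_1(6) ⊕ J_1(6)

The characteristic polynomial is
  det(x·I − A) = x^4 - 20*x^3 + 148*x^2 - 480*x + 576 = (x - 6)^2*(x - 4)^2

Eigenvalues and multiplicities (the geometric multiplicity of λ is n − rank(A − λI), which equals the number of Jordan blocks for λ):
  λ = 4: algebraic multiplicity = 2, geometric multiplicity = 1
  λ = 6: algebraic multiplicity = 2, geometric multiplicity = 2

Determining the block sizes for each eigenvalue:
  λ = 4: one block (gm = 1), so the single block has size am = 2 → block sizes [2]
  λ = 6: gm = am = 2, so every block has size 1 → block sizes [1, 1]

Assembling the blocks gives a Jordan form
J =
  [4, 1, 0, 0]
  [0, 4, 0, 0]
  [0, 0, 6, 0]
  [0, 0, 0, 6]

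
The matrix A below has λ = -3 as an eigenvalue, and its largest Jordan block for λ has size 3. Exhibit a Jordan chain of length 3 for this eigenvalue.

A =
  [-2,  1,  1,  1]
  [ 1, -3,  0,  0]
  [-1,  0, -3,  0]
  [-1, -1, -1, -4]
A Jordan chain for λ = -3 of length 3:
v_1 = (0, 1, -1, 0)ᵀ
v_2 = (1, 1, -1, -1)ᵀ
v_3 = (1, 0, 0, 0)ᵀ

Let N = A − (-3)·I. We want v_3 with N^3 v_3 = 0 but N^2 v_3 ≠ 0; then v_{j-1} := N · v_j for j = 3, …, 2.

Pick v_3 = (1, 0, 0, 0)ᵀ.
Then v_2 = N · v_3 = (1, 1, -1, -1)ᵀ.
Then v_1 = N · v_2 = (0, 1, -1, 0)ᵀ.

Sanity check: (A − (-3)·I) v_1 = (0, 0, 0, 0)ᵀ = 0. ✓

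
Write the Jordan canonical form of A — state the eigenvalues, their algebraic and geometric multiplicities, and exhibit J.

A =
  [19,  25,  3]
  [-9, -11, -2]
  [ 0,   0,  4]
J_3(4)

The characteristic polynomial is
  det(x·I − A) = x^3 - 12*x^2 + 48*x - 64 = (x - 4)^3

Eigenvalues and multiplicities (the geometric multiplicity of λ is n − rank(A − λI), which equals the number of Jordan blocks for λ):
  λ = 4: algebraic multiplicity = 3, geometric multiplicity = 1

Determining the block sizes for each eigenvalue:
  λ = 4: one block (gm = 1), so the single block has size am = 3 → block sizes [3]

Assembling the blocks gives a Jordan form
J =
  [4, 1, 0]
  [0, 4, 1]
  [0, 0, 4]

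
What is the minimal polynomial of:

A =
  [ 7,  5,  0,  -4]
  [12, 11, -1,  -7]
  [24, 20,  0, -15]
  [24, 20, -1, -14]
x^3 - 3*x^2 + 3*x - 1

The characteristic polynomial is χ_A(x) = (x - 1)^4, so the eigenvalues are known. The minimal polynomial is
  m_A(x) = Π_λ (x − λ)^{k_λ}
where k_λ is the size of the *largest* Jordan block for λ (equivalently, the smallest k with (A − λI)^k v = 0 for every generalised eigenvector v of λ).

  λ = 1: largest Jordan block has size 3, contributing (x − 1)^3

So m_A(x) = (x - 1)^3 = x^3 - 3*x^2 + 3*x - 1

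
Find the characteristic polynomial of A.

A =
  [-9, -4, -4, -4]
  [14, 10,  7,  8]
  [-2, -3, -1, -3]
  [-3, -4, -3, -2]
x^4 + 2*x^3 - 11*x^2 - 12*x + 36

Expanding det(x·I − A) (e.g. by cofactor expansion or by noting that A is similar to its Jordan form J, which has the same characteristic polynomial as A) gives
  χ_A(x) = x^4 + 2*x^3 - 11*x^2 - 12*x + 36
which factors as (x - 2)^2*(x + 3)^2. The eigenvalues (with algebraic multiplicities) are λ = -3 with multiplicity 2, λ = 2 with multiplicity 2.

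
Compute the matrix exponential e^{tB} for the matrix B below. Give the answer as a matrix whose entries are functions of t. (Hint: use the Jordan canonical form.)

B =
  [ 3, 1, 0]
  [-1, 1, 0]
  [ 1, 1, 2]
e^{tB} =
  [t*exp(2*t) + exp(2*t), t*exp(2*t), 0]
  [-t*exp(2*t), -t*exp(2*t) + exp(2*t), 0]
  [t*exp(2*t), t*exp(2*t), exp(2*t)]

Strategy: write B = P · J · P⁻¹ where J is a Jordan canonical form, so e^{tB} = P · e^{tJ} · P⁻¹, and e^{tJ} can be computed block-by-block.

B has Jordan form
J =
  [2, 1, 0]
  [0, 2, 0]
  [0, 0, 2]
(up to reordering of blocks).

Per-block formulas:
  For a 2×2 Jordan block J_2(2): exp(t · J_2(2)) = e^(2t)·(I + t·N), where N is the 2×2 nilpotent shift.
  For a 1×1 block at λ = 2: exp(t · [2]) = [e^(2t)].

After assembling e^{tJ} and conjugating by P, we get:

e^{tB} =
  [t*exp(2*t) + exp(2*t), t*exp(2*t), 0]
  [-t*exp(2*t), -t*exp(2*t) + exp(2*t), 0]
  [t*exp(2*t), t*exp(2*t), exp(2*t)]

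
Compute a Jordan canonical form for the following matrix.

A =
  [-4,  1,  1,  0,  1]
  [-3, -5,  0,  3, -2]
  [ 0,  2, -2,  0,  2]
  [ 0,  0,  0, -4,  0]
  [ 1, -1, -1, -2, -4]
J_3(-4) ⊕ J_1(-4) ⊕ J_1(-3)

The characteristic polynomial is
  det(x·I − A) = x^5 + 19*x^4 + 144*x^3 + 544*x^2 + 1024*x + 768 = (x + 3)*(x + 4)^4

Eigenvalues and multiplicities (the geometric multiplicity of λ is n − rank(A − λI), which equals the number of Jordan blocks for λ):
  λ = -4: algebraic multiplicity = 4, geometric multiplicity = 2
  λ = -3: algebraic multiplicity = 1, geometric multiplicity = 1

Determining the block sizes for each eigenvalue:
  λ = -4: with am = 4 and gm = 2, the partition is not yet determined (e.g. several partitions of 4 into 2 parts exist). Let N = A − (-4)·I. Computing rank(N^1) = 3, rank(N^2) = 2, rank(N^3) = 1; the number of blocks of size ≥ j is rank(N^{j−1}) − rank(N^j), giving [2, 1, 1]. So we have 1 block(s) of size 3, 1 block(s) of size 1 → block sizes [3, 1]
  λ = -3: one block (gm = 1), so the single block has size am = 1 → block sizes [1]

Assembling the blocks gives a Jordan form
J =
  [-4,  1,  0,  0,  0]
  [ 0, -4,  1,  0,  0]
  [ 0,  0, -4,  0,  0]
  [ 0,  0,  0, -4,  0]
  [ 0,  0,  0,  0, -3]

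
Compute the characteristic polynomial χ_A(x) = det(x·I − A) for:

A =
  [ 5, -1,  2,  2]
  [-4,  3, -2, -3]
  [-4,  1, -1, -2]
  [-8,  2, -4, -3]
x^4 - 4*x^3 + 6*x^2 - 4*x + 1

Expanding det(x·I − A) (e.g. by cofactor expansion or by noting that A is similar to its Jordan form J, which has the same characteristic polynomial as A) gives
  χ_A(x) = x^4 - 4*x^3 + 6*x^2 - 4*x + 1
which factors as (x - 1)^4. The eigenvalues (with algebraic multiplicities) are λ = 1 with multiplicity 4.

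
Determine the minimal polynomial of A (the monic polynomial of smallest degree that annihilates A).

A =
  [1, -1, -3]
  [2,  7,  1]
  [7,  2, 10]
x^3 - 18*x^2 + 108*x - 216

The characteristic polynomial is χ_A(x) = (x - 6)^3, so the eigenvalues are known. The minimal polynomial is
  m_A(x) = Π_λ (x − λ)^{k_λ}
where k_λ is the size of the *largest* Jordan block for λ (equivalently, the smallest k with (A − λI)^k v = 0 for every generalised eigenvector v of λ).

  λ = 6: largest Jordan block has size 3, contributing (x − 6)^3

So m_A(x) = (x - 6)^3 = x^3 - 18*x^2 + 108*x - 216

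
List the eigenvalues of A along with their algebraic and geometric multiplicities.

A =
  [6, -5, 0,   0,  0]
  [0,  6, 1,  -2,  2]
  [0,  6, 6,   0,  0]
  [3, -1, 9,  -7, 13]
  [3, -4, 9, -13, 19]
λ = 6: alg = 5, geom = 2

Step 1 — factor the characteristic polynomial to read off the algebraic multiplicities:
  χ_A(x) = (x - 6)^5

Step 2 — compute geometric multiplicities via the rank-nullity identity g(λ) = n − rank(A − λI):
  rank(A − (6)·I) = 3, so dim ker(A − (6)·I) = n − 3 = 2

Summary:
  λ = 6: algebraic multiplicity = 5, geometric multiplicity = 2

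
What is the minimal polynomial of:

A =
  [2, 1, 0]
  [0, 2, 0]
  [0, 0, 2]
x^2 - 4*x + 4

The characteristic polynomial is χ_A(x) = (x - 2)^3, so the eigenvalues are known. The minimal polynomial is
  m_A(x) = Π_λ (x − λ)^{k_λ}
where k_λ is the size of the *largest* Jordan block for λ (equivalently, the smallest k with (A − λI)^k v = 0 for every generalised eigenvector v of λ).

  λ = 2: largest Jordan block has size 2, contributing (x − 2)^2

So m_A(x) = (x - 2)^2 = x^2 - 4*x + 4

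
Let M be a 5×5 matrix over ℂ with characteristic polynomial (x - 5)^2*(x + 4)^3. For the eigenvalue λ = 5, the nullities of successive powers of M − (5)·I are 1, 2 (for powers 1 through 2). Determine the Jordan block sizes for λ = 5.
Block sizes for λ = 5: [2]

From the dimensions of kernels of powers, the number of Jordan blocks of size at least j is d_j − d_{j−1} where d_j = dim ker(N^j) (with d_0 = 0). Computing the differences gives [1, 1].
The number of blocks of size exactly k is (#blocks of size ≥ k) − (#blocks of size ≥ k + 1), so the partition is: 1 block(s) of size 2.
In nonincreasing order the block sizes are [2].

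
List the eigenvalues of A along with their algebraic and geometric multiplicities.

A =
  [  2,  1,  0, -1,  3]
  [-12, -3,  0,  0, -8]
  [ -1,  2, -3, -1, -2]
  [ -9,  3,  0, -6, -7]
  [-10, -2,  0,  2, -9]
λ = -5: alg = 2, geom = 1; λ = -3: alg = 3, geom = 2

Step 1 — factor the characteristic polynomial to read off the algebraic multiplicities:
  χ_A(x) = (x + 3)^3*(x + 5)^2

Step 2 — compute geometric multiplicities via the rank-nullity identity g(λ) = n − rank(A − λI):
  rank(A − (-5)·I) = 4, so dim ker(A − (-5)·I) = n − 4 = 1
  rank(A − (-3)·I) = 3, so dim ker(A − (-3)·I) = n − 3 = 2

Summary:
  λ = -5: algebraic multiplicity = 2, geometric multiplicity = 1
  λ = -3: algebraic multiplicity = 3, geometric multiplicity = 2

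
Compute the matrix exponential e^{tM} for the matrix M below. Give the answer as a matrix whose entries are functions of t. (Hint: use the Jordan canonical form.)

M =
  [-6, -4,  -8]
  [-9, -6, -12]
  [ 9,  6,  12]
e^{tM} =
  [1 - 6*t, -4*t, -8*t]
  [-9*t, 1 - 6*t, -12*t]
  [9*t, 6*t, 12*t + 1]

Strategy: write M = P · J · P⁻¹ where J is a Jordan canonical form, so e^{tM} = P · e^{tJ} · P⁻¹, and e^{tJ} can be computed block-by-block.

M has Jordan form
J =
  [0, 1, 0]
  [0, 0, 0]
  [0, 0, 0]
(up to reordering of blocks).

Per-block formulas:
  For a 1×1 block at λ = 0: exp(t · [0]) = [e^(0t)].
  For a 2×2 Jordan block J_2(0): exp(t · J_2(0)) = e^(0t)·(I + t·N), where N is the 2×2 nilpotent shift.

After assembling e^{tJ} and conjugating by P, we get:

e^{tM} =
  [1 - 6*t, -4*t, -8*t]
  [-9*t, 1 - 6*t, -12*t]
  [9*t, 6*t, 12*t + 1]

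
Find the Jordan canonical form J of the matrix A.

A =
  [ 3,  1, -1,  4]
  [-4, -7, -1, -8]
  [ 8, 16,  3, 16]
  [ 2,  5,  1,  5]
J_3(1) ⊕ J_1(1)

The characteristic polynomial is
  det(x·I − A) = x^4 - 4*x^3 + 6*x^2 - 4*x + 1 = (x - 1)^4

Eigenvalues and multiplicities (the geometric multiplicity of λ is n − rank(A − λI), which equals the number of Jordan blocks for λ):
  λ = 1: algebraic multiplicity = 4, geometric multiplicity = 2

Determining the block sizes for each eigenvalue:
  λ = 1: with am = 4 and gm = 2, the partition is not yet determined (e.g. several partitions of 4 into 2 parts exist). Let N = A − (1)·I. Computing rank(N^1) = 2, rank(N^2) = 1, rank(N^3) = 0; the number of blocks of size ≥ j is rank(N^{j−1}) − rank(N^j), giving [2, 1, 1]. So we have 1 block(s) of size 3, 1 block(s) of size 1 → block sizes [3, 1]

Assembling the blocks gives a Jordan form
J =
  [1, 1, 0, 0]
  [0, 1, 1, 0]
  [0, 0, 1, 0]
  [0, 0, 0, 1]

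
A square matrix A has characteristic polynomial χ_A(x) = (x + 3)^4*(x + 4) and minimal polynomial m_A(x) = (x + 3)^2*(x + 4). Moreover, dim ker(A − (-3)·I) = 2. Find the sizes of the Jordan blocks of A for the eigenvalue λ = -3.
Block sizes for λ = -3: [2, 2]

Step 1 — from the characteristic polynomial, algebraic multiplicity of λ = -3 is 4. From dim ker(A − (-3)·I) = 2, there are exactly 2 Jordan blocks for λ = -3.
Step 2 — from the minimal polynomial, the factor (x + 3)^2 tells us the largest block for λ = -3 has size 2.
Step 3 — with total size 4, 2 blocks, and largest block 2, the block sizes (in nonincreasing order) are [2, 2].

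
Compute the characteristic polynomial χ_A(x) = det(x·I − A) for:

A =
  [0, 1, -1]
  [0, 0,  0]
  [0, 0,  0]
x^3

Expanding det(x·I − A) (e.g. by cofactor expansion or by noting that A is similar to its Jordan form J, which has the same characteristic polynomial as A) gives
  χ_A(x) = x^3
which factors as x^3. The eigenvalues (with algebraic multiplicities) are λ = 0 with multiplicity 3.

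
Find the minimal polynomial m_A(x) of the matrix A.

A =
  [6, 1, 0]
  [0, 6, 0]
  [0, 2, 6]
x^2 - 12*x + 36

The characteristic polynomial is χ_A(x) = (x - 6)^3, so the eigenvalues are known. The minimal polynomial is
  m_A(x) = Π_λ (x − λ)^{k_λ}
where k_λ is the size of the *largest* Jordan block for λ (equivalently, the smallest k with (A − λI)^k v = 0 for every generalised eigenvector v of λ).

  λ = 6: largest Jordan block has size 2, contributing (x − 6)^2

So m_A(x) = (x - 6)^2 = x^2 - 12*x + 36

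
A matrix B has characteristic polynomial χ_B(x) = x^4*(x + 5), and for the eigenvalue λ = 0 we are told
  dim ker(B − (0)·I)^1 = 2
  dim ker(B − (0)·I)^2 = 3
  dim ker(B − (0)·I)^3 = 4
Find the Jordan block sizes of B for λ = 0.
Block sizes for λ = 0: [3, 1]

From the dimensions of kernels of powers, the number of Jordan blocks of size at least j is d_j − d_{j−1} where d_j = dim ker(N^j) (with d_0 = 0). Computing the differences gives [2, 1, 1].
The number of blocks of size exactly k is (#blocks of size ≥ k) − (#blocks of size ≥ k + 1), so the partition is: 1 block(s) of size 1, 1 block(s) of size 3.
In nonincreasing order the block sizes are [3, 1].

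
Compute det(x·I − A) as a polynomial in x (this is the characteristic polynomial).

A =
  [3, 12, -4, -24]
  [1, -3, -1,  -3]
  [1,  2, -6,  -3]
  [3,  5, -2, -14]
x^4 + 20*x^3 + 150*x^2 + 500*x + 625

Expanding det(x·I − A) (e.g. by cofactor expansion or by noting that A is similar to its Jordan form J, which has the same characteristic polynomial as A) gives
  χ_A(x) = x^4 + 20*x^3 + 150*x^2 + 500*x + 625
which factors as (x + 5)^4. The eigenvalues (with algebraic multiplicities) are λ = -5 with multiplicity 4.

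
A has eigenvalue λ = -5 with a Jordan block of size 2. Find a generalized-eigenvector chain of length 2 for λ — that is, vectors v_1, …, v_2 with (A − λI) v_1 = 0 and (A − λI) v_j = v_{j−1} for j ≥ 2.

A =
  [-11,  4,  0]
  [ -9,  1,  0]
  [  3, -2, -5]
A Jordan chain for λ = -5 of length 2:
v_1 = (-6, -9, 3)ᵀ
v_2 = (1, 0, 0)ᵀ

Let N = A − (-5)·I. We want v_2 with N^2 v_2 = 0 but N^1 v_2 ≠ 0; then v_{j-1} := N · v_j for j = 2, …, 2.

Pick v_2 = (1, 0, 0)ᵀ.
Then v_1 = N · v_2 = (-6, -9, 3)ᵀ.

Sanity check: (A − (-5)·I) v_1 = (0, 0, 0)ᵀ = 0. ✓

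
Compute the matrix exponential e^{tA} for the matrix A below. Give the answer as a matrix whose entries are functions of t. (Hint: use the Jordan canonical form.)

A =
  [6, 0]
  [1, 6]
e^{tA} =
  [exp(6*t), 0]
  [t*exp(6*t), exp(6*t)]

Strategy: write A = P · J · P⁻¹ where J is a Jordan canonical form, so e^{tA} = P · e^{tJ} · P⁻¹, and e^{tJ} can be computed block-by-block.

A has Jordan form
J =
  [6, 1]
  [0, 6]
(up to reordering of blocks).

Per-block formulas:
  For a 2×2 Jordan block J_2(6): exp(t · J_2(6)) = e^(6t)·(I + t·N), where N is the 2×2 nilpotent shift.

After assembling e^{tJ} and conjugating by P, we get:

e^{tA} =
  [exp(6*t), 0]
  [t*exp(6*t), exp(6*t)]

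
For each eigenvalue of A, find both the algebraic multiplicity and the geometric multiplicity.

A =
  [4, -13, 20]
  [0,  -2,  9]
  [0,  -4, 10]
λ = 4: alg = 3, geom = 1

Step 1 — factor the characteristic polynomial to read off the algebraic multiplicities:
  χ_A(x) = (x - 4)^3

Step 2 — compute geometric multiplicities via the rank-nullity identity g(λ) = n − rank(A − λI):
  rank(A − (4)·I) = 2, so dim ker(A − (4)·I) = n − 2 = 1

Summary:
  λ = 4: algebraic multiplicity = 3, geometric multiplicity = 1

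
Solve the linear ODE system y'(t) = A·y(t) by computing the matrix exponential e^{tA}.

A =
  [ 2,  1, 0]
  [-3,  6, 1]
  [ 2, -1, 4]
e^{tA} =
  [t^2*exp(4*t)/2 - 2*t*exp(4*t) + exp(4*t), t*exp(4*t), t^2*exp(4*t)/2]
  [t^2*exp(4*t) - 3*t*exp(4*t), 2*t*exp(4*t) + exp(4*t), t^2*exp(4*t) + t*exp(4*t)]
  [-t^2*exp(4*t)/2 + 2*t*exp(4*t), -t*exp(4*t), -t^2*exp(4*t)/2 + exp(4*t)]

Strategy: write A = P · J · P⁻¹ where J is a Jordan canonical form, so e^{tA} = P · e^{tJ} · P⁻¹, and e^{tJ} can be computed block-by-block.

A has Jordan form
J =
  [4, 1, 0]
  [0, 4, 1]
  [0, 0, 4]
(up to reordering of blocks).

Per-block formulas:
  For a 3×3 Jordan block J_3(4): exp(t · J_3(4)) = e^(4t)·(I + t·N + (t^2/2)·N^2), where N is the 3×3 nilpotent shift.

After assembling e^{tJ} and conjugating by P, we get:

e^{tA} =
  [t^2*exp(4*t)/2 - 2*t*exp(4*t) + exp(4*t), t*exp(4*t), t^2*exp(4*t)/2]
  [t^2*exp(4*t) - 3*t*exp(4*t), 2*t*exp(4*t) + exp(4*t), t^2*exp(4*t) + t*exp(4*t)]
  [-t^2*exp(4*t)/2 + 2*t*exp(4*t), -t*exp(4*t), -t^2*exp(4*t)/2 + exp(4*t)]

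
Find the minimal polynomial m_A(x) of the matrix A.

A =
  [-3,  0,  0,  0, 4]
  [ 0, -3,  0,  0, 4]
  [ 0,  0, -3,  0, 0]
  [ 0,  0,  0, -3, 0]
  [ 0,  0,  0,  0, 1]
x^2 + 2*x - 3

The characteristic polynomial is χ_A(x) = (x - 1)*(x + 3)^4, so the eigenvalues are known. The minimal polynomial is
  m_A(x) = Π_λ (x − λ)^{k_λ}
where k_λ is the size of the *largest* Jordan block for λ (equivalently, the smallest k with (A − λI)^k v = 0 for every generalised eigenvector v of λ).

  λ = -3: largest Jordan block has size 1, contributing (x + 3)
  λ = 1: largest Jordan block has size 1, contributing (x − 1)

So m_A(x) = (x - 1)*(x + 3) = x^2 + 2*x - 3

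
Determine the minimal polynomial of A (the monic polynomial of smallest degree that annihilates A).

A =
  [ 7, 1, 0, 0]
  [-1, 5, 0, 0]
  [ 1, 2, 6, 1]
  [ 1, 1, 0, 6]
x^2 - 12*x + 36

The characteristic polynomial is χ_A(x) = (x - 6)^4, so the eigenvalues are known. The minimal polynomial is
  m_A(x) = Π_λ (x − λ)^{k_λ}
where k_λ is the size of the *largest* Jordan block for λ (equivalently, the smallest k with (A − λI)^k v = 0 for every generalised eigenvector v of λ).

  λ = 6: largest Jordan block has size 2, contributing (x − 6)^2

So m_A(x) = (x - 6)^2 = x^2 - 12*x + 36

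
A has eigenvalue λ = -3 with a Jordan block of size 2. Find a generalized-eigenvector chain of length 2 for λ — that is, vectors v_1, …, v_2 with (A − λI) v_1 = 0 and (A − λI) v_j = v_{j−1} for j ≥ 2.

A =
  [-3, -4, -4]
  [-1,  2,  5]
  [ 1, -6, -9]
A Jordan chain for λ = -3 of length 2:
v_1 = (0, -1, 1)ᵀ
v_2 = (1, 0, 0)ᵀ

Let N = A − (-3)·I. We want v_2 with N^2 v_2 = 0 but N^1 v_2 ≠ 0; then v_{j-1} := N · v_j for j = 2, …, 2.

Pick v_2 = (1, 0, 0)ᵀ.
Then v_1 = N · v_2 = (0, -1, 1)ᵀ.

Sanity check: (A − (-3)·I) v_1 = (0, 0, 0)ᵀ = 0. ✓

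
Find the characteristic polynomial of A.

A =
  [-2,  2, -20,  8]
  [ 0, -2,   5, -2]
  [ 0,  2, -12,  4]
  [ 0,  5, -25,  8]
x^4 + 8*x^3 + 24*x^2 + 32*x + 16

Expanding det(x·I − A) (e.g. by cofactor expansion or by noting that A is similar to its Jordan form J, which has the same characteristic polynomial as A) gives
  χ_A(x) = x^4 + 8*x^3 + 24*x^2 + 32*x + 16
which factors as (x + 2)^4. The eigenvalues (with algebraic multiplicities) are λ = -2 with multiplicity 4.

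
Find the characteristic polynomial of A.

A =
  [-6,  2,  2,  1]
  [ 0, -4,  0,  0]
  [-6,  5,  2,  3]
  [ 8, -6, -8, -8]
x^4 + 16*x^3 + 96*x^2 + 256*x + 256

Expanding det(x·I − A) (e.g. by cofactor expansion or by noting that A is similar to its Jordan form J, which has the same characteristic polynomial as A) gives
  χ_A(x) = x^4 + 16*x^3 + 96*x^2 + 256*x + 256
which factors as (x + 4)^4. The eigenvalues (with algebraic multiplicities) are λ = -4 with multiplicity 4.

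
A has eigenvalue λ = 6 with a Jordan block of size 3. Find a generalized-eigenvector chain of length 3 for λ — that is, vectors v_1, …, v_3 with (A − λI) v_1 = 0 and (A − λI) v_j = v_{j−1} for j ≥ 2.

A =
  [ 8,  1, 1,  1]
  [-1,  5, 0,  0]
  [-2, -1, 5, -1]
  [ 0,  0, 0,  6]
A Jordan chain for λ = 6 of length 3:
v_1 = (1, -1, -1, 0)ᵀ
v_2 = (2, -1, -2, 0)ᵀ
v_3 = (1, 0, 0, 0)ᵀ

Let N = A − (6)·I. We want v_3 with N^3 v_3 = 0 but N^2 v_3 ≠ 0; then v_{j-1} := N · v_j for j = 3, …, 2.

Pick v_3 = (1, 0, 0, 0)ᵀ.
Then v_2 = N · v_3 = (2, -1, -2, 0)ᵀ.
Then v_1 = N · v_2 = (1, -1, -1, 0)ᵀ.

Sanity check: (A − (6)·I) v_1 = (0, 0, 0, 0)ᵀ = 0. ✓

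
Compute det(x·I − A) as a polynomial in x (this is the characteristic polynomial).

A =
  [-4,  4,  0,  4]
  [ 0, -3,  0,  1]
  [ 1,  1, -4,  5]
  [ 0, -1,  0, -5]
x^4 + 16*x^3 + 96*x^2 + 256*x + 256

Expanding det(x·I − A) (e.g. by cofactor expansion or by noting that A is similar to its Jordan form J, which has the same characteristic polynomial as A) gives
  χ_A(x) = x^4 + 16*x^3 + 96*x^2 + 256*x + 256
which factors as (x + 4)^4. The eigenvalues (with algebraic multiplicities) are λ = -4 with multiplicity 4.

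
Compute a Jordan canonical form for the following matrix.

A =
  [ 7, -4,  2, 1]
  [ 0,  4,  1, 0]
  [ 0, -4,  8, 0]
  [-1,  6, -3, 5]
J_3(6) ⊕ J_1(6)

The characteristic polynomial is
  det(x·I − A) = x^4 - 24*x^3 + 216*x^2 - 864*x + 1296 = (x - 6)^4

Eigenvalues and multiplicities (the geometric multiplicity of λ is n − rank(A − λI), which equals the number of Jordan blocks for λ):
  λ = 6: algebraic multiplicity = 4, geometric multiplicity = 2

Determining the block sizes for each eigenvalue:
  λ = 6: with am = 4 and gm = 2, the partition is not yet determined (e.g. several partitions of 4 into 2 parts exist). Let N = A − (6)·I. Computing rank(N^1) = 2, rank(N^2) = 1, rank(N^3) = 0; the number of blocks of size ≥ j is rank(N^{j−1}) − rank(N^j), giving [2, 1, 1]. So we have 1 block(s) of size 3, 1 block(s) of size 1 → block sizes [3, 1]

Assembling the blocks gives a Jordan form
J =
  [6, 1, 0, 0]
  [0, 6, 1, 0]
  [0, 0, 6, 0]
  [0, 0, 0, 6]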